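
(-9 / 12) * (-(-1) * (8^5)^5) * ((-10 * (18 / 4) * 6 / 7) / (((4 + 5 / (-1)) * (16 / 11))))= -5259535670296067356753920 / 7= -751362238613723908107702.90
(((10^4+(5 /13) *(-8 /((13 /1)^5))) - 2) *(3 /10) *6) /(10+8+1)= 434325927078 /458546855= 947.18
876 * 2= 1752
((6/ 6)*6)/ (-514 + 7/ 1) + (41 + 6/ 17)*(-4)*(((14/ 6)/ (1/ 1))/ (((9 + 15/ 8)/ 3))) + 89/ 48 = -139478801/ 1333072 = -104.63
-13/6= -2.17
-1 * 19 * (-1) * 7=133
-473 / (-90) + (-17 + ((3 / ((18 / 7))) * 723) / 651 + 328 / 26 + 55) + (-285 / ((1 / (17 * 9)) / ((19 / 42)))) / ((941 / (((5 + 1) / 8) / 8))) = 422021955431 / 7645135680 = 55.20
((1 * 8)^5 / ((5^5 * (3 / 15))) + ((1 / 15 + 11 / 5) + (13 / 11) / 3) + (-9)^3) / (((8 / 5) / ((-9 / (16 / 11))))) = 20849109 / 8000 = 2606.14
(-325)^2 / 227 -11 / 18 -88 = 1539185 / 4086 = 376.70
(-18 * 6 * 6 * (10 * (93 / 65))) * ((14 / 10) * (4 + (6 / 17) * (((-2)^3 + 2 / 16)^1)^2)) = -742610673 / 2210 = -336022.93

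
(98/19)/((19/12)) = 1176/361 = 3.26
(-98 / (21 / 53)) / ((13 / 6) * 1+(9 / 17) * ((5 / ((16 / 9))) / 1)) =-201824 / 2983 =-67.66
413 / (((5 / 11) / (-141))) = -640563 / 5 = -128112.60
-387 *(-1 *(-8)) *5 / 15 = -1032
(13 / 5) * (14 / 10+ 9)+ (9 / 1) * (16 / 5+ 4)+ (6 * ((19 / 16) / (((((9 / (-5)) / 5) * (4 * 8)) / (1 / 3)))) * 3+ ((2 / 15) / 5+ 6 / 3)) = 358073 / 3840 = 93.25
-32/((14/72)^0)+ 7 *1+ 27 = 2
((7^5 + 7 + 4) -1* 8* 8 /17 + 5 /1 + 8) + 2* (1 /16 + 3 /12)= 2288589 /136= 16827.86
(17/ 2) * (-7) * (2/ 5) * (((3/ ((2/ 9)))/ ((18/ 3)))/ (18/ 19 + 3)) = -6783/ 500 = -13.57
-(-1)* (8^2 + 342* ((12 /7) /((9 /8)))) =585.14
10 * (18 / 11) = 180 / 11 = 16.36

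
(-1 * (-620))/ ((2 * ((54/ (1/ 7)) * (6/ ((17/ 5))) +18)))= 2635/ 5823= 0.45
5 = 5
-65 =-65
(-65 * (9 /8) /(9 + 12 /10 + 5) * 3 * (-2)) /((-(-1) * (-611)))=-675 /14288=-0.05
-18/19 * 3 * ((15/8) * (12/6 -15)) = 5265/76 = 69.28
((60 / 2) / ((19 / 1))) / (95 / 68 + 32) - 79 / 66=-1091377 / 949278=-1.15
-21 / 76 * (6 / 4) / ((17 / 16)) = -126 / 323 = -0.39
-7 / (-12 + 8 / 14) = 0.61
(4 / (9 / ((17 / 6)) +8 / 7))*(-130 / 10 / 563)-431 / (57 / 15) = -311867891 / 2749129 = -113.44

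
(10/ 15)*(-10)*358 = -7160/ 3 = -2386.67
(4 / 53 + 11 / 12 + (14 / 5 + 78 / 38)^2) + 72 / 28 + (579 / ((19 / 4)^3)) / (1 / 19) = 5213657917 / 40179300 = 129.76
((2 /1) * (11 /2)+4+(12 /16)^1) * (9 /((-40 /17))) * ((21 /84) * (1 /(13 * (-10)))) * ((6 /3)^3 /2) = 9639 /20800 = 0.46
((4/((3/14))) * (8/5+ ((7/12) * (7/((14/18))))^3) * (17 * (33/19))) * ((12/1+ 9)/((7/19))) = 183850359/40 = 4596258.98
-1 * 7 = -7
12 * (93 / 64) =279 / 16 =17.44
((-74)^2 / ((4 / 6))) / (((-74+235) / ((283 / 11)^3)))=186171846018 / 214291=868780.52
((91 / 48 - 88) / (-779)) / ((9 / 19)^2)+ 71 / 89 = 18306871 / 14187312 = 1.29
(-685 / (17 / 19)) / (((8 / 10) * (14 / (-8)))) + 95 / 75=548.12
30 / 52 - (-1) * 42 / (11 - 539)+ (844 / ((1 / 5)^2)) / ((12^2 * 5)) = 306851 / 10296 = 29.80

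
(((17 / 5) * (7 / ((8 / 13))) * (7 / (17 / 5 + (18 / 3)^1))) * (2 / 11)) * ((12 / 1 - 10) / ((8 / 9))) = 97461 / 8272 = 11.78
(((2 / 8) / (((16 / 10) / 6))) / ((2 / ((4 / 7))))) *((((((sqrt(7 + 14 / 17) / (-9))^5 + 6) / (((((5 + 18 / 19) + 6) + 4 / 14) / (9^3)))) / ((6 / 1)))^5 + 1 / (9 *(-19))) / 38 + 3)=125581970762642138290179644547801272291300011735 / 23705465999572217714019244995286432435968- 4395360099497139684370276085779209360356347875005 *sqrt(2261) / 16328782973485569566486987748392059946502747648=5284796.09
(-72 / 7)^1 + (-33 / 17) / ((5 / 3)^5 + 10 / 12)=-750726 / 71995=-10.43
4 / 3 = 1.33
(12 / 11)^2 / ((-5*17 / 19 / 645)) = -352944 / 2057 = -171.58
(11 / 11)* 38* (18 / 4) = 171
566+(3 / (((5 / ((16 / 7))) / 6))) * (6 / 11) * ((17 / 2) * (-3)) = 173846 / 385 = 451.55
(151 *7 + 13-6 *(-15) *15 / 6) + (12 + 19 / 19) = 1308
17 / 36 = 0.47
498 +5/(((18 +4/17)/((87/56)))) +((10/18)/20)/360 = 1401733567/2812320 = 498.43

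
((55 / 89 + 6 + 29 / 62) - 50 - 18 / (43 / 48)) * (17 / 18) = -254149915 / 4270932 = -59.51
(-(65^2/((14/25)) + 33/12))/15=-211327/420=-503.16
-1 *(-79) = 79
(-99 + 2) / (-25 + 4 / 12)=291 / 74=3.93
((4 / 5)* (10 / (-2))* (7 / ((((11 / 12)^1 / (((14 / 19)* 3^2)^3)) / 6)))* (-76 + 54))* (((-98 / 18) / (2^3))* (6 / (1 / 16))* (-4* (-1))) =-2107788189696 / 6859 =-307302549.89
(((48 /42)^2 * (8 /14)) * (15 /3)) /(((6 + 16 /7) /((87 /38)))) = 1.03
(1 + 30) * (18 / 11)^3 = 180792 / 1331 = 135.83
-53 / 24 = -2.21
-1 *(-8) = 8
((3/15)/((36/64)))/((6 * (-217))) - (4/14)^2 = -16796/205065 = -0.08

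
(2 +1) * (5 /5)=3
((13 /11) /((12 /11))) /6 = 13 /72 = 0.18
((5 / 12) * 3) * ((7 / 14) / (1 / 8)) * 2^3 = 40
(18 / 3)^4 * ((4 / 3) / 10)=864 / 5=172.80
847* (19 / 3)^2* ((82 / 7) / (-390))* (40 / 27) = -14327368 / 9477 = -1511.80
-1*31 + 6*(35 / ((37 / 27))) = 4523 / 37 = 122.24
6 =6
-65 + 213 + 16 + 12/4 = 167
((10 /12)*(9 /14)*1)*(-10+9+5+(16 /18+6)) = 35 /6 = 5.83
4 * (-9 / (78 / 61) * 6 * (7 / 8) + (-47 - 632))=-74459 / 26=-2863.81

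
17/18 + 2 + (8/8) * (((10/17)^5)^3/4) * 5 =2.94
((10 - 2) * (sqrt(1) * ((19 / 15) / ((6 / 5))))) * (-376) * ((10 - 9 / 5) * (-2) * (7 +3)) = 4686464 / 9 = 520718.22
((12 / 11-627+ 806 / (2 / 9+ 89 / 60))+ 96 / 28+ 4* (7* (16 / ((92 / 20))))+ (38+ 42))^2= 223293517974081 / 295606427809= 755.37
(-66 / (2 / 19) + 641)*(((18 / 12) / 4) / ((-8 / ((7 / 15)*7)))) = -343 / 160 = -2.14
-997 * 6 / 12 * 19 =-9471.50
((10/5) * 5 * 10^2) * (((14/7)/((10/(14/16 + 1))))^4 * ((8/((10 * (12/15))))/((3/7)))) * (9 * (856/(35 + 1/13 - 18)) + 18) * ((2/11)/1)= 18640125/4736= 3935.84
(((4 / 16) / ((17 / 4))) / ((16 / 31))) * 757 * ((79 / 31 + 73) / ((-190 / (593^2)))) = -311718201103 / 25840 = -12063397.88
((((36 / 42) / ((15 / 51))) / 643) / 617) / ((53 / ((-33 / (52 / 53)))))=-0.00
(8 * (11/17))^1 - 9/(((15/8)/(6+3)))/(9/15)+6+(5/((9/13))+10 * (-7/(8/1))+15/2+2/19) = -636587/11628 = -54.75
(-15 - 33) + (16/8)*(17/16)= -367/8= -45.88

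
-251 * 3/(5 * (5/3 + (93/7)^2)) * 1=-110691/130960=-0.85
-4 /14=-2 /7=-0.29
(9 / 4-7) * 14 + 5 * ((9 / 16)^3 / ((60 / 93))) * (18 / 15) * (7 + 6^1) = -1842479 / 40960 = -44.98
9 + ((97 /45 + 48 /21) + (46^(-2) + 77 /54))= 29729687 /1999620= 14.87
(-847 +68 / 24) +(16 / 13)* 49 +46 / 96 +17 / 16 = -81361 / 104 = -782.32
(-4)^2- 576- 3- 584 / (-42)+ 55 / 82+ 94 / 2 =-863453 / 1722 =-501.42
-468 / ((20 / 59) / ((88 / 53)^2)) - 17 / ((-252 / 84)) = -160131731 / 42135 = -3800.44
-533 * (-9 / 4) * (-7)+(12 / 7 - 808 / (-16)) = -233591 / 28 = -8342.54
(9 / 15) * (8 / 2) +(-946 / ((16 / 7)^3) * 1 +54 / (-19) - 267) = -67446241 / 194560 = -346.66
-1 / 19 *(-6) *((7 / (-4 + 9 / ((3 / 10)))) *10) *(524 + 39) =478.66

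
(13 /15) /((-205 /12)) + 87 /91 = 84443 /93275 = 0.91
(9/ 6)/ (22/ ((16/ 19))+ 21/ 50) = 0.06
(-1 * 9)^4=6561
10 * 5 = 50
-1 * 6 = -6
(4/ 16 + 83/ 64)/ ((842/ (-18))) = -891/ 26944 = -0.03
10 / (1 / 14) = 140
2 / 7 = 0.29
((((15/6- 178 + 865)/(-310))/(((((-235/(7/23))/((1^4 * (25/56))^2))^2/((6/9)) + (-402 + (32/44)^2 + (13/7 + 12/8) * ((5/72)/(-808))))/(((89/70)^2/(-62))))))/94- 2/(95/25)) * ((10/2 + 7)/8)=-0.79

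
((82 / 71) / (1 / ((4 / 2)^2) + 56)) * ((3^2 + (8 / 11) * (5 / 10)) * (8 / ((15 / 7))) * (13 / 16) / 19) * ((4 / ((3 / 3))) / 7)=878384 / 50081625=0.02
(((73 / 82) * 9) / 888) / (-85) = -219 / 2063120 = -0.00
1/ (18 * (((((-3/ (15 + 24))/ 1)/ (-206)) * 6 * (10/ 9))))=1339/ 60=22.32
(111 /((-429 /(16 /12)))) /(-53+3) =74 /10725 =0.01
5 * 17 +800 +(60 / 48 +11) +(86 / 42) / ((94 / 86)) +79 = 3861631 / 3948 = 978.12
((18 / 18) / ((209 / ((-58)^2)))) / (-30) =-1682 / 3135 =-0.54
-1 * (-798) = 798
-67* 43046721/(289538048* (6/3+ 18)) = -2884130307/5790760960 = -0.50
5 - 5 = 0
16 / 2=8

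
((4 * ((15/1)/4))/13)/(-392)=-15/5096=-0.00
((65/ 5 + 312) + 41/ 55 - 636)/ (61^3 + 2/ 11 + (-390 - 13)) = -2133/ 1557725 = -0.00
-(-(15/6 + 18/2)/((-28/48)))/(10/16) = -1104/35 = -31.54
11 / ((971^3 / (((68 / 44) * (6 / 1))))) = 102 / 915498611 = 0.00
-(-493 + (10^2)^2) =-9507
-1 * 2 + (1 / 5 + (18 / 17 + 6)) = 447 / 85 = 5.26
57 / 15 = 3.80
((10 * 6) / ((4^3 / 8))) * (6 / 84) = 15 / 28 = 0.54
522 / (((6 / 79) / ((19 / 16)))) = 130587 / 16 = 8161.69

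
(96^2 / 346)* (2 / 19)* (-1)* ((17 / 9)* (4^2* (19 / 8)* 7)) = -243712 / 173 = -1408.74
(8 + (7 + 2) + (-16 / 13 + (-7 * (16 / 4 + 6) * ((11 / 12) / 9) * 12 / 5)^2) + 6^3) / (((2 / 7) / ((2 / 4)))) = 3866527 / 4212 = 917.98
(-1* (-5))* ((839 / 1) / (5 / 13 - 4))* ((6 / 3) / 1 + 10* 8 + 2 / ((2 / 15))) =-5289895 / 47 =-112550.96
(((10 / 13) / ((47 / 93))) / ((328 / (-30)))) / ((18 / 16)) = -3100 / 25051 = -0.12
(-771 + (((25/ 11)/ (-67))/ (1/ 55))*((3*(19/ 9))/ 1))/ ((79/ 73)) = -11486258/ 15879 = -723.36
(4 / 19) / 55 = 4 / 1045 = 0.00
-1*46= -46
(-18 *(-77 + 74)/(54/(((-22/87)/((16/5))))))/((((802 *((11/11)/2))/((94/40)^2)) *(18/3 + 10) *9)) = -24299/3215185920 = -0.00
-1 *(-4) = 4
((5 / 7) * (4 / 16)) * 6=15 / 14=1.07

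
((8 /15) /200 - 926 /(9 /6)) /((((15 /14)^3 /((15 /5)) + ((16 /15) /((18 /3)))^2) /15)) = -20969.57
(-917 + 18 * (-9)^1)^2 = 1164241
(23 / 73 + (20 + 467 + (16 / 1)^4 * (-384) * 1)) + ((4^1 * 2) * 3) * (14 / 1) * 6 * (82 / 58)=-53268983874 / 2117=-25162486.48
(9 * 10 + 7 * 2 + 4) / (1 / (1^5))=108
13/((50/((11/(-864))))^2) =0.00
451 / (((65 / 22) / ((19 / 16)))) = 94259 / 520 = 181.27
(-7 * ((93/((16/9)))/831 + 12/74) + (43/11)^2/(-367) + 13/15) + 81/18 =409531059019/109230562320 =3.75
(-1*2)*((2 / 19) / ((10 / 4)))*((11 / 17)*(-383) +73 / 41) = 1371936 / 66215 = 20.72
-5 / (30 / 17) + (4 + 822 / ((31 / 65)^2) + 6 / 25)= 521145271 / 144150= 3615.30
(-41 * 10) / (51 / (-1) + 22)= 410 / 29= 14.14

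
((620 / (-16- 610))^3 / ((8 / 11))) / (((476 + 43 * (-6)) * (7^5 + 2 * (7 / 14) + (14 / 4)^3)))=-163850500 / 450580045539011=-0.00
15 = 15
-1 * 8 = -8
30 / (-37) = -0.81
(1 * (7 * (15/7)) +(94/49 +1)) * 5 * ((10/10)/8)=2195/196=11.20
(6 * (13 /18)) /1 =13 /3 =4.33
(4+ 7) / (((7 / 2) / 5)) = 15.71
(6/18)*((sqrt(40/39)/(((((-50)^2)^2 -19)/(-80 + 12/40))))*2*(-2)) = 3188*sqrt(390)/3656238885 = 0.00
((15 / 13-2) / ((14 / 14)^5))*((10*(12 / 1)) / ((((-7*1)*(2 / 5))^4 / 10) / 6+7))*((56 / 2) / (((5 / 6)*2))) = -2700000 / 12701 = -212.58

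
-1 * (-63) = 63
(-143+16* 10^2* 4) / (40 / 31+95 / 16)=3103472 / 3585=865.68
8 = 8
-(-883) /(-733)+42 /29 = 5179 /21257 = 0.24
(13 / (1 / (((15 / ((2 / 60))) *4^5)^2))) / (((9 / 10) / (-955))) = -2929065984000000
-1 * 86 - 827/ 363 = -32045/ 363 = -88.28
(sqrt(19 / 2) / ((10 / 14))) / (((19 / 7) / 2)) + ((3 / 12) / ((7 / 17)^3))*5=49*sqrt(38) / 95 + 24565 / 1372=21.08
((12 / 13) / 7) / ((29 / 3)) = 36 / 2639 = 0.01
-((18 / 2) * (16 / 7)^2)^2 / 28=-1327104 / 16807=-78.96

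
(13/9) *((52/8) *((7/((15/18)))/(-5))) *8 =-9464/75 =-126.19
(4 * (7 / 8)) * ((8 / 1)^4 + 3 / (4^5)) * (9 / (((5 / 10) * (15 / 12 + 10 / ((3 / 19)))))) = 792724023 / 198400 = 3995.58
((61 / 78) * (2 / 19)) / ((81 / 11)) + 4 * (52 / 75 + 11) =70201331 / 1500525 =46.78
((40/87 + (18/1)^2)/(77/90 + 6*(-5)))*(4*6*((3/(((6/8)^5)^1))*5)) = -11562188800/684603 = -16888.90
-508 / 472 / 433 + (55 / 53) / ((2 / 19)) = 13344942 / 1353991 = 9.86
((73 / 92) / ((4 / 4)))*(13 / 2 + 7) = 1971 / 184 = 10.71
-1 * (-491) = 491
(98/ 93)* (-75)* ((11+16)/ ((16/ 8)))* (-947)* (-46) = -1440813150/ 31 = -46477843.55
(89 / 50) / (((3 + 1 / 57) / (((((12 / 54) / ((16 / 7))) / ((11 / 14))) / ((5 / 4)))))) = 82859 / 1419000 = 0.06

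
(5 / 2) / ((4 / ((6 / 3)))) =5 / 4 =1.25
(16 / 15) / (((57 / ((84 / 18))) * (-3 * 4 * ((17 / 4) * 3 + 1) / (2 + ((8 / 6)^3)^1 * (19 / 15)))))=-453824 / 171406125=-0.00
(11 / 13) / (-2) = -11 / 26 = -0.42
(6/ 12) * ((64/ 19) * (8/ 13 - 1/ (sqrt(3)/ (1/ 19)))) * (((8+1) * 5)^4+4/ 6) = 3149280512/ 741 - 393660064 * sqrt(3)/ 3249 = 4040179.92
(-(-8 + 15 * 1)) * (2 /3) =-14 /3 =-4.67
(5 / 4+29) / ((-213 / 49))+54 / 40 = -11947 / 2130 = -5.61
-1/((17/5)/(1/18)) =-5/306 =-0.02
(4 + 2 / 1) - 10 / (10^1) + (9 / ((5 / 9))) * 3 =268 / 5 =53.60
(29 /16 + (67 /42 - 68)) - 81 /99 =-241757 /3696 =-65.41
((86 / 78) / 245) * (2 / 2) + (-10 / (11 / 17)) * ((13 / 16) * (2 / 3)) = -1172511 / 140140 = -8.37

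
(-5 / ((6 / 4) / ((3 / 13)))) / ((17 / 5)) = -50 / 221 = -0.23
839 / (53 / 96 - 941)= -80544 / 90283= -0.89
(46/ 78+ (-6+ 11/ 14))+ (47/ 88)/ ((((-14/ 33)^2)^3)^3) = 358938424628602239411906616027/ 133186202513718663708672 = 2695012.08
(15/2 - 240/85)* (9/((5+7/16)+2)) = 11448/2023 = 5.66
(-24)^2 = 576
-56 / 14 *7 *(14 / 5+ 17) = -2772 / 5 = -554.40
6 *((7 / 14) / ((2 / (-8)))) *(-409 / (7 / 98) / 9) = 22904 / 3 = 7634.67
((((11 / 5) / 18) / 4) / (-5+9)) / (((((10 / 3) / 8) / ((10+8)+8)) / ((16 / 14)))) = 0.54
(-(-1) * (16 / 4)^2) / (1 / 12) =192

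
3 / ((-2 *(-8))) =3 / 16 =0.19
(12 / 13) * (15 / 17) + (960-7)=210793 / 221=953.81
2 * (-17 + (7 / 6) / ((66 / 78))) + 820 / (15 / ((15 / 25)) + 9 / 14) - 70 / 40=-48085 / 47388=-1.01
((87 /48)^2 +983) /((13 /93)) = 23481477 /3328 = 7055.73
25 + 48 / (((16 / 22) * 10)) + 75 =533 / 5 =106.60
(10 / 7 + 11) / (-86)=-87 / 602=-0.14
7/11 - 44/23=-323/253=-1.28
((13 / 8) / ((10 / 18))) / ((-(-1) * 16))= 117 / 640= 0.18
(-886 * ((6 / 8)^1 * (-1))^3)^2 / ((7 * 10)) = 143065521 / 71680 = 1995.89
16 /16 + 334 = 335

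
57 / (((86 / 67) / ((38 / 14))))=72561 / 602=120.53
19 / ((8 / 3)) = 57 / 8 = 7.12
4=4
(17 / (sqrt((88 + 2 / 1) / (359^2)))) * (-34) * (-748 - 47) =5498803 * sqrt(10) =17388741.88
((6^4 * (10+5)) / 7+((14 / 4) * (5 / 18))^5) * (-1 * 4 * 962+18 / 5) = -322882949459549 / 30233088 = -10679787.31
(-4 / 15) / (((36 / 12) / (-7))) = 28 / 45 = 0.62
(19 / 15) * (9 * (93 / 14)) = 75.73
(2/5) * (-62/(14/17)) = -1054/35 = -30.11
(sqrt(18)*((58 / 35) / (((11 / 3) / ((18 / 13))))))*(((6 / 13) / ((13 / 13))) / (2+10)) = 4698*sqrt(2) / 65065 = 0.10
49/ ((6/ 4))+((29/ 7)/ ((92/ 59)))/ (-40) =2519347/ 77280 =32.60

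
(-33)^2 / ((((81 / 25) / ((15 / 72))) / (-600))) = -378125 / 9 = -42013.89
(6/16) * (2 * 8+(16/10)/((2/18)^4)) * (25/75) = 6571/5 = 1314.20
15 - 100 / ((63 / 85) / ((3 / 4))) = -1810 / 21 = -86.19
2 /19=0.11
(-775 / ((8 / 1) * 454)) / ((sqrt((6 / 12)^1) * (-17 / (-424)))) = -41075 * sqrt(2) / 7718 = -7.53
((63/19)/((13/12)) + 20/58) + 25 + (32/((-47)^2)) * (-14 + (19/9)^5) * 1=26918413777237/934336283283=28.81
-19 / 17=-1.12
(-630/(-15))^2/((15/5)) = 588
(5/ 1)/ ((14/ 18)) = 45/ 7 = 6.43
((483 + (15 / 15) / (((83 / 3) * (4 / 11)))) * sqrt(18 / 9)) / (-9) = -17821 * sqrt(2) / 332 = -75.91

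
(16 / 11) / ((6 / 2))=16 / 33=0.48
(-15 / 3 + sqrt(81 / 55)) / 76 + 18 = 9 * sqrt(55) / 4180 + 1363 / 76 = 17.95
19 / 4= 4.75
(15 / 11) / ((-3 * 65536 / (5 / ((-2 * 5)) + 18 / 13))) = -115 / 18743296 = -0.00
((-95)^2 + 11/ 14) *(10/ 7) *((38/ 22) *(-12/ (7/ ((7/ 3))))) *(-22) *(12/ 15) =76827488/ 49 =1567907.92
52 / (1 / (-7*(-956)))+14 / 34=5915735 / 17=347984.41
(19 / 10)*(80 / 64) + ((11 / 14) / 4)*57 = 95 / 7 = 13.57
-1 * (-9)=9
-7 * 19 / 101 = -133 / 101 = -1.32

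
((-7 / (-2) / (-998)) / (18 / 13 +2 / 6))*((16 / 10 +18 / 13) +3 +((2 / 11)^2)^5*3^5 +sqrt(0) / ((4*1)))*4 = -211883161221249 / 4335829583426165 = -0.05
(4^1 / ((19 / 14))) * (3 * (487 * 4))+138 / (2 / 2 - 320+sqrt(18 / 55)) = 1831597260978 / 106339903 - 414 * sqrt(110) / 5596837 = 17223.99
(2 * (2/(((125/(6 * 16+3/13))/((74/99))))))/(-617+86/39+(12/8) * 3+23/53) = -13083792/3466601875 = -0.00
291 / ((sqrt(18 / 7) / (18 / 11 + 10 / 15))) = 417.93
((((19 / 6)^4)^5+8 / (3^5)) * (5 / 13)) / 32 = 187949867288331627747035285 / 1520961911066198016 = 123573026.99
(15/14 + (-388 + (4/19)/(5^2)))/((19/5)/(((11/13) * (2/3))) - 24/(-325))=-122647239/2158723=-56.81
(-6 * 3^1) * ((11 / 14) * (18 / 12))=-297 / 14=-21.21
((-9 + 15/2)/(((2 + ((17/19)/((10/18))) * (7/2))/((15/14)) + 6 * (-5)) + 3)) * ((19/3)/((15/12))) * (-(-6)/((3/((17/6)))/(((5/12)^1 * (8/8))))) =153425/169908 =0.90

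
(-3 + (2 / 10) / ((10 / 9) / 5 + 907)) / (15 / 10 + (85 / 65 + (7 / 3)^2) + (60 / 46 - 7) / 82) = -0.37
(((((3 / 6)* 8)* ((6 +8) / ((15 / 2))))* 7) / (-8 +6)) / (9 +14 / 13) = -2.59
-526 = -526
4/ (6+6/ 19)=19/ 30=0.63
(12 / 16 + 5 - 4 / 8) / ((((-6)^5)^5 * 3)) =-7 / 113721152119718805504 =-0.00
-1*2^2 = -4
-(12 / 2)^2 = -36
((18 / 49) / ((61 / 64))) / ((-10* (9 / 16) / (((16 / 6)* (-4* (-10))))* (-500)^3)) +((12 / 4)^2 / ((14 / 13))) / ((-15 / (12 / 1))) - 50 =-992774998976 / 17513671875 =-56.69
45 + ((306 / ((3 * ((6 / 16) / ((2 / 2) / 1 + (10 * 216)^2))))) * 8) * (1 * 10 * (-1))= -101523477715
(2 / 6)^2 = 1 / 9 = 0.11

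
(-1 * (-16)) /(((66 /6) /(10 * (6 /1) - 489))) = -624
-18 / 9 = -2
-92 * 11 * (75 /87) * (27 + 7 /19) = -13156000 /551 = -23876.59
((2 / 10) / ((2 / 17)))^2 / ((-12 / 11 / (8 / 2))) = -3179 / 300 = -10.60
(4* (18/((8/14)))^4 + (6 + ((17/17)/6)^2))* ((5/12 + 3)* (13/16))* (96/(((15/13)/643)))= 315832567301251/540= 584875124631.95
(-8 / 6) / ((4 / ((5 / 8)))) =-5 / 24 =-0.21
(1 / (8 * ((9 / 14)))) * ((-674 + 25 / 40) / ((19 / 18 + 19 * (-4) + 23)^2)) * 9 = -3054429 / 6993800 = -0.44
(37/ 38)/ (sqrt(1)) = 37/ 38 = 0.97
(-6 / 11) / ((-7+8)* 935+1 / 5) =-15 / 25718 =-0.00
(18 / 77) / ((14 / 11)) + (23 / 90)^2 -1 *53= -20936879 / 396900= -52.75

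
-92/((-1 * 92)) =1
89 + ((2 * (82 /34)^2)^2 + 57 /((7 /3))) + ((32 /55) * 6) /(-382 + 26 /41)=10422357786598 /41898727255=248.75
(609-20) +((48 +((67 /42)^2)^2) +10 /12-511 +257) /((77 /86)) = 3997906529 /10890936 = 367.09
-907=-907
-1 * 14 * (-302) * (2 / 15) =8456 / 15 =563.73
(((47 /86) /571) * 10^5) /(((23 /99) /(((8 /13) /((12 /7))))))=1085700000 /7341347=147.89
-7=-7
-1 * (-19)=19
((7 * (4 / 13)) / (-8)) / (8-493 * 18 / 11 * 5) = 11 / 164476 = 0.00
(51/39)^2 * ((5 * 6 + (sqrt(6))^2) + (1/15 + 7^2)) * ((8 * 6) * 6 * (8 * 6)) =2010963.92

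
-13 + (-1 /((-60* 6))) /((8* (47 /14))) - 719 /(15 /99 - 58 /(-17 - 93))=-507984881 /473760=-1072.24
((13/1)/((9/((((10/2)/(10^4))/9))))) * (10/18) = 0.00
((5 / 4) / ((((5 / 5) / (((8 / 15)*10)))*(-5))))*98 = -392 / 3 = -130.67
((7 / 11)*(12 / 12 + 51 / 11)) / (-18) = -217 / 1089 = -0.20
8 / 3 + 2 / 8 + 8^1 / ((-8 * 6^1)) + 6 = 35 / 4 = 8.75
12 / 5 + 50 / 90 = 133 / 45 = 2.96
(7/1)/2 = 7/2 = 3.50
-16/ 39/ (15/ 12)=-64/ 195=-0.33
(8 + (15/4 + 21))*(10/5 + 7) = 1179/4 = 294.75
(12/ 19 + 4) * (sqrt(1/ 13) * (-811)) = -71368 * sqrt(13)/ 247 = -1041.79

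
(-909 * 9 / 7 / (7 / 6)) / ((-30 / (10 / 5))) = 16362 / 245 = 66.78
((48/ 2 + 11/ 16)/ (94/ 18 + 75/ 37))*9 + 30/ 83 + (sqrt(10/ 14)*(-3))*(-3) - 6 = 9*sqrt(35)/ 7 + 80180613/ 3205792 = 32.62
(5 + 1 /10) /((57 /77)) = 1309 /190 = 6.89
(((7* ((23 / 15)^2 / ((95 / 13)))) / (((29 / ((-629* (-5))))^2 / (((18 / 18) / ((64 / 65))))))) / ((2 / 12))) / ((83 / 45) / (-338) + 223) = 627653089972545 / 867147605008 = 723.81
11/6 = 1.83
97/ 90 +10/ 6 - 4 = -113/ 90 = -1.26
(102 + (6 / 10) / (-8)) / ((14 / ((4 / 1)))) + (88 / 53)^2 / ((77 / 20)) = 11733893 / 393260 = 29.84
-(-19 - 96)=115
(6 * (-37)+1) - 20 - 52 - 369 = -662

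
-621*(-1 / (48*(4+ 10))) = 207 / 224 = 0.92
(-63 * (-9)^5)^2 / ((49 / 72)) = 20334926626632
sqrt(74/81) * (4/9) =4 * sqrt(74)/81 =0.42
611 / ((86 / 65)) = 39715 / 86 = 461.80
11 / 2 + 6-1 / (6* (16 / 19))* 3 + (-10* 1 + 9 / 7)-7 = -1077 / 224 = -4.81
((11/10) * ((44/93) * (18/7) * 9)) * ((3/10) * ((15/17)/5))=58806/92225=0.64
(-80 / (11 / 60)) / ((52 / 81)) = -679.72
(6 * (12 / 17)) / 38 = 36 / 323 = 0.11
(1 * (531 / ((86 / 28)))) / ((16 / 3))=11151 / 344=32.42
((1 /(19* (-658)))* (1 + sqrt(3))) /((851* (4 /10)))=-5* sqrt(3) /21278404 - 5 /21278404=-0.00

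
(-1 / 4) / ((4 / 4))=-1 / 4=-0.25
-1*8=-8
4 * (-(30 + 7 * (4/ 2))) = -176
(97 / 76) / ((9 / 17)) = 1649 / 684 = 2.41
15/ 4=3.75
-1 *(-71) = 71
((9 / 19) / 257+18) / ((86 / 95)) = 439515 / 22102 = 19.89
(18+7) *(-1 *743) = -18575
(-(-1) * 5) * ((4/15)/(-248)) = -1/186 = -0.01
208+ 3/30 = 2081/10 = 208.10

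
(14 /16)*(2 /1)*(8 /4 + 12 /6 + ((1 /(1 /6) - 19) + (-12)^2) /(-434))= 1605 /248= 6.47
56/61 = 0.92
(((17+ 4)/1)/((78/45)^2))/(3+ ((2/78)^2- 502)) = -42525/3035912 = -0.01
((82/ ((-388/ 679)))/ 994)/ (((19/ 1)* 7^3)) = -41/ 1850828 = -0.00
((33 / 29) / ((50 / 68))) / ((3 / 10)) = 748 / 145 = 5.16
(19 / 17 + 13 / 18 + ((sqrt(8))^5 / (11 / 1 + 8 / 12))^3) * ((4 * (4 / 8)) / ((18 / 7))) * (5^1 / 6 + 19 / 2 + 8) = 216755 / 8262 + 46137344 * sqrt(2) / 1225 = 53289.96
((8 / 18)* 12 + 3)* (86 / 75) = 86 / 9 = 9.56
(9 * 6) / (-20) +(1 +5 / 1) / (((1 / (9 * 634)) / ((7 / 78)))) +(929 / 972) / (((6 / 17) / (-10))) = 576709877 / 189540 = 3042.68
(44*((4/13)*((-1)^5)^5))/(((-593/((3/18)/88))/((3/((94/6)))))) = 3/362323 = 0.00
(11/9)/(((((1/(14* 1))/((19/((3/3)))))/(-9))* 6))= -1463/3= -487.67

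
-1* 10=-10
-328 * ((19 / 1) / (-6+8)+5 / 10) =-3280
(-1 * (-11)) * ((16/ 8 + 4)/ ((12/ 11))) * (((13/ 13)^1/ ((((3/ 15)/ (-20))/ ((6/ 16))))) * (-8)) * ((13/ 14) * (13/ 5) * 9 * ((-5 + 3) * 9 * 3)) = -149073210/ 7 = -21296172.86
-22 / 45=-0.49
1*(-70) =-70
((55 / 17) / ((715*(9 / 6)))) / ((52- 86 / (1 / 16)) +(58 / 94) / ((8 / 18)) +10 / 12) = -376 / 164751743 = -0.00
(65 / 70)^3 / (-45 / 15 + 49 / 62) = -0.36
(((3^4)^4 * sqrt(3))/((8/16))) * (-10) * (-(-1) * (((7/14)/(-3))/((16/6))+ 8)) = -27334667835 * sqrt(3)/4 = -11836258374.56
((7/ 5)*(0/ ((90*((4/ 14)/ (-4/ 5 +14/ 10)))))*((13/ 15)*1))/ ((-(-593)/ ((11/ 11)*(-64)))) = 0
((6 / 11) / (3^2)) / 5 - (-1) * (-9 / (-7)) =1499 / 1155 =1.30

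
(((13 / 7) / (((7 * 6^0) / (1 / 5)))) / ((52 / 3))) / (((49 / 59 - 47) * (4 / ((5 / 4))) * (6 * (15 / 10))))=-59 / 25627392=-0.00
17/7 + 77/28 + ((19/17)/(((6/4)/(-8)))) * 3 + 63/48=-21689/1904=-11.39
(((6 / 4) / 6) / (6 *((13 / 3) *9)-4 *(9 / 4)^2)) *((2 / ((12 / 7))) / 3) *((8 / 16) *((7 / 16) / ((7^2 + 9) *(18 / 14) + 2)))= 343 / 263969280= 0.00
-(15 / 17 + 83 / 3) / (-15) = 1456 / 765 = 1.90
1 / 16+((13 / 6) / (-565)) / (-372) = 157661 / 2522160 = 0.06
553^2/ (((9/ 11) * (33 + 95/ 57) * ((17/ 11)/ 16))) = 74005778/ 663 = 111622.59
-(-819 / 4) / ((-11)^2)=819 / 484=1.69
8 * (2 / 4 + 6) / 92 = 0.57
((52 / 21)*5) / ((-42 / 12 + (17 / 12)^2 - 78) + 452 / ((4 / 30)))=12480 / 3336991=0.00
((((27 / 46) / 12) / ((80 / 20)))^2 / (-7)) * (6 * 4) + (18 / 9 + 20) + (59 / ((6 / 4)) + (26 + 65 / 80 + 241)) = 468028847 / 1421952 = 329.15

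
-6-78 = -84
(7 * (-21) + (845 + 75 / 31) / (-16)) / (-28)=49591 / 6944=7.14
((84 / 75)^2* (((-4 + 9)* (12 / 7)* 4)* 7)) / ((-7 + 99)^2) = 0.04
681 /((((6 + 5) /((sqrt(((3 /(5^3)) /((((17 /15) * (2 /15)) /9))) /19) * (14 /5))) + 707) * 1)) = 11465655138 /11898518711 - 2359665 * sqrt(9690) /11898518711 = 0.94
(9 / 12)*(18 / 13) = 27 / 26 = 1.04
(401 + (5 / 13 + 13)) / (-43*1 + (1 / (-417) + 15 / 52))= -8985516 / 926209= -9.70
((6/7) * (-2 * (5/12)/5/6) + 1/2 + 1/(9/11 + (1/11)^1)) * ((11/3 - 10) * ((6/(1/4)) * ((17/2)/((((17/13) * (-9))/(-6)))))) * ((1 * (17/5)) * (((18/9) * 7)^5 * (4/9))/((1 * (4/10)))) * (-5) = 854291320064/81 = 10546806420.54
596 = 596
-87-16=-103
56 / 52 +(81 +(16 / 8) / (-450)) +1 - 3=234212 / 2925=80.07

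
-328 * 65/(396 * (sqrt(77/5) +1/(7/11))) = 93275/14256 - 130585 * sqrt(385)/156816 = -9.80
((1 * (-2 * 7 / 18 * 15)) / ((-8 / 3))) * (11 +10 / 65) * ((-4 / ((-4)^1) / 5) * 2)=19.52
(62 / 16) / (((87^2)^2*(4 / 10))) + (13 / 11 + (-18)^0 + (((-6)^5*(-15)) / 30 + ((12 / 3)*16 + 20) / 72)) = 39236458742689 / 10082997936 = 3891.35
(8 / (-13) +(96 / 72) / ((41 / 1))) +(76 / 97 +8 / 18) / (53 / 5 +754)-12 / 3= -8149491824 / 1778876307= -4.58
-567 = -567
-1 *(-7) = 7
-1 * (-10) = 10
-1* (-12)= 12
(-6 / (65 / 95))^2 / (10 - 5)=12996 / 845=15.38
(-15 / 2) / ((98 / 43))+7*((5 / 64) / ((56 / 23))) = -76925 / 25088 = -3.07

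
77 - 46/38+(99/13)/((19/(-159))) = 2979/247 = 12.06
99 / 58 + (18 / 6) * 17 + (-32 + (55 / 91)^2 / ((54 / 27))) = 5016603 / 240149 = 20.89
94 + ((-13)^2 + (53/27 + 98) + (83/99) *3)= 108547/297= 365.48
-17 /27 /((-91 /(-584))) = -9928 /2457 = -4.04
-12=-12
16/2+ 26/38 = 8.68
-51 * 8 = -408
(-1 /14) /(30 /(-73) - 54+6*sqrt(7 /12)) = 5329*sqrt(21) /219308250+48326 /36551375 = 0.00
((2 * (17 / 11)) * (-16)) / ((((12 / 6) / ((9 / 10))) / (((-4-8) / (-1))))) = -14688 / 55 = -267.05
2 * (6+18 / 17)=240 / 17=14.12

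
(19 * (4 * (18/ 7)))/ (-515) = -0.38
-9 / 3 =-3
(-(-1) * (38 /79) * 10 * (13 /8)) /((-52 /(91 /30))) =-1729 /3792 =-0.46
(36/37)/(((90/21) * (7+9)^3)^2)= 49/15518924800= 0.00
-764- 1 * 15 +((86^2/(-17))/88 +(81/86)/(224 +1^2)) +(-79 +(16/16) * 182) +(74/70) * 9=-944813007/1407175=-671.43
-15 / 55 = -3 / 11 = -0.27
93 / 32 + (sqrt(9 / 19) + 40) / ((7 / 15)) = 45 * sqrt(19) / 133 + 19851 / 224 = 90.10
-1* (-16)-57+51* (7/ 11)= -94/ 11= -8.55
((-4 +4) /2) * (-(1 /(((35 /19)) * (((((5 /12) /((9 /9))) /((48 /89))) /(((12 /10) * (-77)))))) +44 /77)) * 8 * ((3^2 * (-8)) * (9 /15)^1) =0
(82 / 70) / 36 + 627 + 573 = 1512041 / 1260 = 1200.03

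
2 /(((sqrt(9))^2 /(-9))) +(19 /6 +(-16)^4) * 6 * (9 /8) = 3539099 /8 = 442387.38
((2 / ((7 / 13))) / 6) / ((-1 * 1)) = -0.62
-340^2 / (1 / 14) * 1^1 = -1618400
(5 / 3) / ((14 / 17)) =85 / 42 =2.02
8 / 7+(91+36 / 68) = 11028 / 119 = 92.67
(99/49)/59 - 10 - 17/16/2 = -971099/92512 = -10.50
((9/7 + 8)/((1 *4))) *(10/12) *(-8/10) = -65/42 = -1.55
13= 13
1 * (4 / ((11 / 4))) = 16 / 11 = 1.45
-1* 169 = -169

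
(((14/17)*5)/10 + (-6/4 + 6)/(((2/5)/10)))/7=3839/238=16.13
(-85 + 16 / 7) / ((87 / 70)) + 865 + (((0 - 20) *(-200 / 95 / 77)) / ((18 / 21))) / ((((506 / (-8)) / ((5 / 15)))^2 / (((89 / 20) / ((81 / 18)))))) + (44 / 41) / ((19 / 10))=3088370300084225 / 3865231023687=799.01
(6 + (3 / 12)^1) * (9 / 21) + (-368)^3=-1395408821 / 28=-49836029.32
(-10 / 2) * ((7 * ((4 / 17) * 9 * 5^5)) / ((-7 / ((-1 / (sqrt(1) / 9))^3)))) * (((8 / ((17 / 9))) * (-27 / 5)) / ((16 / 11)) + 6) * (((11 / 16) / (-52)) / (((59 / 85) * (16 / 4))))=-1864041609375 / 1668992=-1116866.71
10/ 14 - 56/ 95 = 83/ 665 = 0.12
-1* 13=-13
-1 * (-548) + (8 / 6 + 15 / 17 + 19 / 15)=46876 / 85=551.48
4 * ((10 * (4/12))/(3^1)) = 40/9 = 4.44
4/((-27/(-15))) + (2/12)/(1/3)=49/18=2.72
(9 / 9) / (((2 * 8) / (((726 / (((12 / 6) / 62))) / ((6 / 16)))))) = 3751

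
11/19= 0.58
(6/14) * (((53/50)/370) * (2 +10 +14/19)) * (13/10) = 250107/12302500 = 0.02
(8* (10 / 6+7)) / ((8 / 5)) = 43.33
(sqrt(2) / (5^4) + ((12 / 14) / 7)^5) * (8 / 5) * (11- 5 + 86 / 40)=2534976 / 7061881225 + 326 * sqrt(2) / 15625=0.03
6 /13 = 0.46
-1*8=-8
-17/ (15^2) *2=-34/ 225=-0.15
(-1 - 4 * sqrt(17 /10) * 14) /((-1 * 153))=1 /153+ 28 * sqrt(170) /765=0.48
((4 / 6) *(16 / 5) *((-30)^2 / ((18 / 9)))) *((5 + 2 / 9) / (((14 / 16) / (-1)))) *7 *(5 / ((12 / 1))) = -150400 / 9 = -16711.11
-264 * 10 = -2640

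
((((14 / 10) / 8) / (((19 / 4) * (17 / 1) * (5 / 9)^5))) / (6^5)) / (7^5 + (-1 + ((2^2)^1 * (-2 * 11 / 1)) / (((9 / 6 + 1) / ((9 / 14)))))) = 3969 / 12649067600000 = 0.00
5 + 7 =12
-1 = -1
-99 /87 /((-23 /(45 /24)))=495 /5336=0.09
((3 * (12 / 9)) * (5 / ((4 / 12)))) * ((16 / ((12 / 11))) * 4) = 3520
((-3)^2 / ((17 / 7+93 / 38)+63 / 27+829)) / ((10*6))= 1197 / 6672950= 0.00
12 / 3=4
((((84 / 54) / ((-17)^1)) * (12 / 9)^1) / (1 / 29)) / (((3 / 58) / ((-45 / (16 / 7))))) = 206045 / 153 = 1346.70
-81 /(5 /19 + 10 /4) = -1026 /35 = -29.31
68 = 68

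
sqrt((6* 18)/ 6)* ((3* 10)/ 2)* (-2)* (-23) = 2070* sqrt(2) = 2927.42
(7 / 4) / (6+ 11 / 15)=105 / 404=0.26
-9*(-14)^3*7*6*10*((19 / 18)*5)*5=273714000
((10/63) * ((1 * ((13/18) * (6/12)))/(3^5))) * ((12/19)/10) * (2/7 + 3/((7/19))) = 767/6108291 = 0.00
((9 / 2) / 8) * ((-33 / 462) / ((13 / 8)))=-9 / 364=-0.02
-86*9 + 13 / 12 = -9275 / 12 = -772.92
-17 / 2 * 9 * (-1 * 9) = 688.50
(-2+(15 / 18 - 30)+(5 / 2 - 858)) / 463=-1.92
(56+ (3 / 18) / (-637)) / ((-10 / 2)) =-214031 / 19110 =-11.20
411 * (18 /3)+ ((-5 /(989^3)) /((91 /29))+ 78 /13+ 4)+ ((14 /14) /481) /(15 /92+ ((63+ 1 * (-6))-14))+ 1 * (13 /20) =640658391198628254409 /258679417252916660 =2476.65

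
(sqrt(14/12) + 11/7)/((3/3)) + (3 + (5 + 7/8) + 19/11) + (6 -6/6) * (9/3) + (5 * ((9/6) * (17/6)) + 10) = sqrt(42)/6 + 35989/616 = 59.50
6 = 6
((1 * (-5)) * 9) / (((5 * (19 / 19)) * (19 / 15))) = -135 / 19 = -7.11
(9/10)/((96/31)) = 93/320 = 0.29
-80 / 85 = -16 / 17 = -0.94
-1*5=-5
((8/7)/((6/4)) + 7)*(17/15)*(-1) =-2771/315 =-8.80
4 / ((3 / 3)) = 4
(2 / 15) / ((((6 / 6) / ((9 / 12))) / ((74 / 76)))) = 37 / 380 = 0.10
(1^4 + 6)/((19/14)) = 98/19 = 5.16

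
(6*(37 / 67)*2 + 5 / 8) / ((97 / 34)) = 66079 / 25996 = 2.54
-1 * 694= -694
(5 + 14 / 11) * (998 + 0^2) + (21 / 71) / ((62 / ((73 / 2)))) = 606277911 / 96844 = 6260.36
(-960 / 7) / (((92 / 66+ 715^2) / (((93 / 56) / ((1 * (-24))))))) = 15345 / 826653079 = 0.00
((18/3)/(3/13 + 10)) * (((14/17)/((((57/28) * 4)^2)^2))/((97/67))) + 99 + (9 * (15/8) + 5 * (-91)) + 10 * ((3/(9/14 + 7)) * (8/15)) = -31805090737796819/94368312545112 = -337.03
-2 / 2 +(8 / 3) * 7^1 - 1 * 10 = 23 / 3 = 7.67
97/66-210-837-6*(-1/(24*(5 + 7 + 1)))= -1794097/1716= -1045.51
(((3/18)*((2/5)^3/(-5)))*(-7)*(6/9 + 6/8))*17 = 2023/5625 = 0.36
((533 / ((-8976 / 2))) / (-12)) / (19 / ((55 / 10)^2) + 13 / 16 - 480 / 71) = -416273 / 223765866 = -0.00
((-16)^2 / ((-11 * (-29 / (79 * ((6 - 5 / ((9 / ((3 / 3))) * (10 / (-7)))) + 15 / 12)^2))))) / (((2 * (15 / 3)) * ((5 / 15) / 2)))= 1738000 / 783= 2219.67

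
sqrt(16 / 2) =2 * sqrt(2) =2.83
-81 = -81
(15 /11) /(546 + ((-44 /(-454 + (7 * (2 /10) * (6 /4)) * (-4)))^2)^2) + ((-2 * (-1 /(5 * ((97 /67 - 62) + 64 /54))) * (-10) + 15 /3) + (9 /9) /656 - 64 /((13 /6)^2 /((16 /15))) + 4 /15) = -44075440126555360926383537 /4788754834915507648468848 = -9.20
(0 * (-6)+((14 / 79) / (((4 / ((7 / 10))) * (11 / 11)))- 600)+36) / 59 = -891071 / 93220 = -9.56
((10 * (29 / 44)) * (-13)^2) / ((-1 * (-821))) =24505 / 18062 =1.36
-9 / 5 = -1.80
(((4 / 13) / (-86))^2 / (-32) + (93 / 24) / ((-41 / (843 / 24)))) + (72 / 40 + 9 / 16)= -3924450519 / 4099750720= -0.96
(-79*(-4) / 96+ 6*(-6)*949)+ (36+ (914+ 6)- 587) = -33791.71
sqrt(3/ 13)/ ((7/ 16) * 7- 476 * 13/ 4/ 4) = -16 * sqrt(39)/ 79807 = -0.00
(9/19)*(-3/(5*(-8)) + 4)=1467/760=1.93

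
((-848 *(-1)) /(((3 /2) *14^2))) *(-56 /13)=-3392 /273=-12.42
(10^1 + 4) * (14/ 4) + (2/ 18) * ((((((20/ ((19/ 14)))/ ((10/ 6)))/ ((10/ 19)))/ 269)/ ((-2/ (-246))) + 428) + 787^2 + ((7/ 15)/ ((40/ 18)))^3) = 55615363630403/ 807000000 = 68916.19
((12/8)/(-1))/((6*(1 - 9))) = 1/32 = 0.03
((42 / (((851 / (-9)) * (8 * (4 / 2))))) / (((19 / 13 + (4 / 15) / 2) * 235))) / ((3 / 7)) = -17199 / 99512536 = -0.00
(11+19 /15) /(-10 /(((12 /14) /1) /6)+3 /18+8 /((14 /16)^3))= -126224 /595705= -0.21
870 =870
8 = 8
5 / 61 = 0.08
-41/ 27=-1.52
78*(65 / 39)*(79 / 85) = 2054 / 17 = 120.82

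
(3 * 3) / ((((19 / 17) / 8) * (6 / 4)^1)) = 42.95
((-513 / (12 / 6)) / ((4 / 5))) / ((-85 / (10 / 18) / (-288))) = -10260 / 17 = -603.53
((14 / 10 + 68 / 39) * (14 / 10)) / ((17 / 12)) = 17164 / 5525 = 3.11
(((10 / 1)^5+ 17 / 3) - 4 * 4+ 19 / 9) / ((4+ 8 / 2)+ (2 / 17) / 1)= 7649371 / 621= 12317.83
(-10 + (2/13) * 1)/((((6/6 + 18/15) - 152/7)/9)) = 40320/8879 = 4.54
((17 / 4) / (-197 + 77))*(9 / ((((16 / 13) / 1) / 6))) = -1989 / 1280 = -1.55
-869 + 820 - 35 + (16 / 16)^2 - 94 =-177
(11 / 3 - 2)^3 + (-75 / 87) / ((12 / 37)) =6175 / 3132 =1.97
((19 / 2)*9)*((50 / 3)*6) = 8550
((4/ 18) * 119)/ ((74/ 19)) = 6.79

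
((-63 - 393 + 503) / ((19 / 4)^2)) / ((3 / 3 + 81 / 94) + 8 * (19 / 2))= 70688 / 2642159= 0.03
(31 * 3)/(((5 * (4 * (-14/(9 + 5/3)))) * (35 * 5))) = -124/6125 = -0.02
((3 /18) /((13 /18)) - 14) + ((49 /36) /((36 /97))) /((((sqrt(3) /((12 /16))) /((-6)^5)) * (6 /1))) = -4753 * sqrt(3) /4 - 179 /13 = -2071.88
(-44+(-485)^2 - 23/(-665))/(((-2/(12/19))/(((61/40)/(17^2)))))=-7155089001/18257575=-391.90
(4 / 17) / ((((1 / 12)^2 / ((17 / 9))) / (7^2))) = 3136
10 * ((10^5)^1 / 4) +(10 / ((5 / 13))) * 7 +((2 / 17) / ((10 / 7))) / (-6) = 127592813 / 510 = 250181.99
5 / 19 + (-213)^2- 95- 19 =859850 / 19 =45255.26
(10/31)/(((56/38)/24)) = 1140/217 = 5.25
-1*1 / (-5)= 1 / 5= 0.20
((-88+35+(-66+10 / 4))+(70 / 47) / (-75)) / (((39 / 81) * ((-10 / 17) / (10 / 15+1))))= 8378943 / 12220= 685.67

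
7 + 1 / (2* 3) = 43 / 6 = 7.17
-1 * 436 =-436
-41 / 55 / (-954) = 41 / 52470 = 0.00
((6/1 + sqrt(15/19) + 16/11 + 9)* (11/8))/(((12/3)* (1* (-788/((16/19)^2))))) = -362/71117-22* sqrt(285)/1351223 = -0.01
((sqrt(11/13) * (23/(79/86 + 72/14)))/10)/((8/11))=76153 * sqrt(143)/1897480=0.48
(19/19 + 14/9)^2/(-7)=-529/567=-0.93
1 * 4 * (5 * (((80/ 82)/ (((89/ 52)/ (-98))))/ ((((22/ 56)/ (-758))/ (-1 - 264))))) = -22929390848000/ 40139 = -571249678.57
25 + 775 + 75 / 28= 22475 / 28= 802.68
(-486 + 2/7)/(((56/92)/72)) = -2815200/49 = -57453.06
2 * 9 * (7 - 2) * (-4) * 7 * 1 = -2520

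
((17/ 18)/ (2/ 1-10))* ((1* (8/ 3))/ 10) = -17/ 540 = -0.03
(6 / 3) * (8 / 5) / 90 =0.04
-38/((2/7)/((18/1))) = -2394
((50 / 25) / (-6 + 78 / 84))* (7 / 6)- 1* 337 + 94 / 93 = -336.45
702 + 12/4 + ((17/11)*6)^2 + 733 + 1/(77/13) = 1290957/847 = 1524.15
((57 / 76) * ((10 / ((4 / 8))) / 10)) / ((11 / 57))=171 / 22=7.77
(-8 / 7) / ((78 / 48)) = -64 / 91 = -0.70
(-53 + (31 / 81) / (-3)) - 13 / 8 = -106439 / 1944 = -54.75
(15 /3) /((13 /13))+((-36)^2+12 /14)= 1301.86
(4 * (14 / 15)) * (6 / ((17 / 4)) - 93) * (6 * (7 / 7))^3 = -6277824 / 85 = -73856.75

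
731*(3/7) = 2193/7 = 313.29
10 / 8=5 / 4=1.25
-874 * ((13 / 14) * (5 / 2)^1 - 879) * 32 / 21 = 171632624 / 147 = 1167568.87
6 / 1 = 6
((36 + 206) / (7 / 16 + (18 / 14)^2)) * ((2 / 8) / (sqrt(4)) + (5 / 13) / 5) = 45276 / 1937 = 23.37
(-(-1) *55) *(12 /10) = 66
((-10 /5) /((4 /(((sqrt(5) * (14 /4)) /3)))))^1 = -7 * sqrt(5) /12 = -1.30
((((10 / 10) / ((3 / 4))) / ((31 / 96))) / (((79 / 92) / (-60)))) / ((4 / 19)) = -3356160 / 2449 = -1370.42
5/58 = 0.09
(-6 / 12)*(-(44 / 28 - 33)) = -110 / 7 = -15.71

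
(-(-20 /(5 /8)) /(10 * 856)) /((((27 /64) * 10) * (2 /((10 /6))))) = 32 /43335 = 0.00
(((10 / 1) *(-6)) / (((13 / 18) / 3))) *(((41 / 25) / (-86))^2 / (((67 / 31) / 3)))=-25325946 / 201309875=-0.13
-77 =-77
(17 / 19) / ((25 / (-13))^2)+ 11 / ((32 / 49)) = 6492561 / 380000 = 17.09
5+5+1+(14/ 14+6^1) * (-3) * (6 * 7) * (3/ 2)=-1312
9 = 9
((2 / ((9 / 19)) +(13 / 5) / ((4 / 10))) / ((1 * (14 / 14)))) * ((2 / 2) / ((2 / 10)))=965 / 18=53.61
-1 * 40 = -40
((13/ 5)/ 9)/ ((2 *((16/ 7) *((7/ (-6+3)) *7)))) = -13/ 3360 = -0.00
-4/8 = -1/2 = -0.50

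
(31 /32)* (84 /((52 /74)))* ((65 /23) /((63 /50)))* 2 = 143375 /276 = 519.47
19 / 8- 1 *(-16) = 147 / 8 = 18.38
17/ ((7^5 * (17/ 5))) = 5/ 16807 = 0.00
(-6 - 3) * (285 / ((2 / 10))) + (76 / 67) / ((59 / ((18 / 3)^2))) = -50694489 / 3953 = -12824.31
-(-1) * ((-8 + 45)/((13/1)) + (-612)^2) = 374546.85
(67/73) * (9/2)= 603/146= 4.13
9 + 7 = 16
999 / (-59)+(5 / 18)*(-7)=-20047 / 1062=-18.88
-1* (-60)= 60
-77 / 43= -1.79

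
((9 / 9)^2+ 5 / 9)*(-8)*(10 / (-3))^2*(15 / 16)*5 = -17500 / 27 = -648.15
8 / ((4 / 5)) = 10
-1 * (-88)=88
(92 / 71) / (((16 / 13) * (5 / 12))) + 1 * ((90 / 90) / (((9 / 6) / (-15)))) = -2653 / 355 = -7.47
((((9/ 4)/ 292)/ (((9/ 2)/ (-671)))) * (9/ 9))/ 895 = -671/ 522680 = -0.00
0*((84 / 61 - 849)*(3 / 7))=0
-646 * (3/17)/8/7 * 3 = -171/28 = -6.11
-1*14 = -14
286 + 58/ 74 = 10611/ 37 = 286.78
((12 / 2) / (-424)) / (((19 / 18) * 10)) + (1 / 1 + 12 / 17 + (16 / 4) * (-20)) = -26806799 / 342380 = -78.30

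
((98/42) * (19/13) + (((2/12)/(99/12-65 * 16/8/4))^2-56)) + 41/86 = -4933708177/94673358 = -52.11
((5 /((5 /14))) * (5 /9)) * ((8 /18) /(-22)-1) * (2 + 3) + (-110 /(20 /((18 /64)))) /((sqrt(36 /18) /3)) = -35350 /891-297 * sqrt(2) /128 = -42.96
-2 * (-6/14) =6/7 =0.86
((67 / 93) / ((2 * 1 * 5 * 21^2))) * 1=67 / 410130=0.00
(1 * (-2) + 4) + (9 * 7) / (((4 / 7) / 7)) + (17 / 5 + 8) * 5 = 3323 / 4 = 830.75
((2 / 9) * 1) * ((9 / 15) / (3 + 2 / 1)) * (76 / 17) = 0.12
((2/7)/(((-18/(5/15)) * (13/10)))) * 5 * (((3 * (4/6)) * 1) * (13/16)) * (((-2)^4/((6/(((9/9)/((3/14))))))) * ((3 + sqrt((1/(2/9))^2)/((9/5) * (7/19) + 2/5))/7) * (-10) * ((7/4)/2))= 60875/16362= 3.72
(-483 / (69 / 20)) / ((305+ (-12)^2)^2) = -140 / 201601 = -0.00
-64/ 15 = -4.27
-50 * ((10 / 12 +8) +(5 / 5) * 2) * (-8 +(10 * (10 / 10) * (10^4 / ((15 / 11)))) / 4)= -89336000 / 9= -9926222.22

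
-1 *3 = -3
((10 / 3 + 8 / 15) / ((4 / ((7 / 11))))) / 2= 203 / 660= 0.31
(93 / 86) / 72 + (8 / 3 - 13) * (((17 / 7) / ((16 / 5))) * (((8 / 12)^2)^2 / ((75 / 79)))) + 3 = 24283111 / 17554320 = 1.38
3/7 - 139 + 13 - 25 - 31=-1271/7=-181.57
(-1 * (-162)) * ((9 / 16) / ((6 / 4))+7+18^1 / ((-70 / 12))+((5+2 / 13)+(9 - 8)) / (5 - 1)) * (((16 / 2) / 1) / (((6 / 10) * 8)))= 572751 / 364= 1573.49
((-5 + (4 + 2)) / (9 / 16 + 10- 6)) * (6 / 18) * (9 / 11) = 48 / 803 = 0.06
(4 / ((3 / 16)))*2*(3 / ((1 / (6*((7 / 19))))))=282.95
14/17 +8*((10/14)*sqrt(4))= 1458/119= 12.25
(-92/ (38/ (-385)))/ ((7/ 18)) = 45540/ 19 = 2396.84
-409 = -409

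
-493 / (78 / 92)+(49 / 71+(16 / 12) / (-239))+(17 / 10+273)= -675253191 / 2205970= -306.10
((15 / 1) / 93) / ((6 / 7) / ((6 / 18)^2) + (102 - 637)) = -35 / 114421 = -0.00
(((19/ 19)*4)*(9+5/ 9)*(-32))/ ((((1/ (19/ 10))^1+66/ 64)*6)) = -3346432/ 25569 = -130.88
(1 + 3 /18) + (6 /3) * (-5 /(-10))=13 /6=2.17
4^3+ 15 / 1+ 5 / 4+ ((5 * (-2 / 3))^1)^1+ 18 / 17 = 15907 / 204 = 77.98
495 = 495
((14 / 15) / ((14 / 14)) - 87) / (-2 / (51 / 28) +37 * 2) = -21947 / 18590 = -1.18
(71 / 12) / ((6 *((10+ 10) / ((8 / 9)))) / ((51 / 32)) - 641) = -1207 / 113484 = -0.01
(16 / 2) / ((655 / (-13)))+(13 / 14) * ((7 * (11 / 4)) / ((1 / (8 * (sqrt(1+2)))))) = -104 / 655+143 * sqrt(3) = 247.52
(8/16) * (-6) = -3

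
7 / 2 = 3.50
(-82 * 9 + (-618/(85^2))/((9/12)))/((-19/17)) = 5332874/8075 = 660.42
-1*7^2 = -49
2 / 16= 1 / 8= 0.12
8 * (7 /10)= 28 /5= 5.60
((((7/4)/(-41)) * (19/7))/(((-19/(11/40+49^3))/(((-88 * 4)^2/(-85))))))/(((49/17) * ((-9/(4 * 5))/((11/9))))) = 267248955776/271215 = 985376.75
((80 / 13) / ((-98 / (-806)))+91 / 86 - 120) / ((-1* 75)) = 0.91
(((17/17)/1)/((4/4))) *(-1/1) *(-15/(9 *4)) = 5/12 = 0.42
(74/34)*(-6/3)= -4.35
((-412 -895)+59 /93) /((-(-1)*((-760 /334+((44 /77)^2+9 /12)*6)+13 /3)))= -153.38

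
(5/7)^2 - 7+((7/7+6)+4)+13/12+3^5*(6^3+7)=31866421/588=54194.59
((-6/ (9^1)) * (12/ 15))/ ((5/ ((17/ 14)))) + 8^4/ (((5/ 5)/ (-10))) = -21504068/ 525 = -40960.13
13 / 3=4.33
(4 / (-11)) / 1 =-4 / 11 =-0.36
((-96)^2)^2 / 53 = 84934656 / 53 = 1602540.68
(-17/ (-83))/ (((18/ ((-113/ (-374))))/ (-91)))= -10283/ 32868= -0.31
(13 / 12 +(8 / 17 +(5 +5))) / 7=1.65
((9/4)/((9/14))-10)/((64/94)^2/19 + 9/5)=-2728115/765718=-3.56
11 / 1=11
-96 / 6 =-16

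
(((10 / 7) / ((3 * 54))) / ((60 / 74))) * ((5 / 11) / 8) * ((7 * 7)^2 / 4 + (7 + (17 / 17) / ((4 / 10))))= 50135 / 133056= 0.38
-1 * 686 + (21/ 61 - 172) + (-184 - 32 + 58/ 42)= -1373584/ 1281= -1072.27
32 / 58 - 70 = -2014 / 29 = -69.45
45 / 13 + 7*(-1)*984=-89499 / 13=-6884.54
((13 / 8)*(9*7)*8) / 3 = 273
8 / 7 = 1.14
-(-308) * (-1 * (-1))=308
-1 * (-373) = 373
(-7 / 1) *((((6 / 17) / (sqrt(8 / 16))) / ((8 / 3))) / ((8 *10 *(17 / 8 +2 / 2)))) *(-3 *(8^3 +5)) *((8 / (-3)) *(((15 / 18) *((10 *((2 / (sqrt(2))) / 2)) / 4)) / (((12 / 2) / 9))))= -32571 / 680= -47.90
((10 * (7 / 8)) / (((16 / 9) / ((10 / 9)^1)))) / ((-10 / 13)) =-7.11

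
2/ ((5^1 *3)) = 2/ 15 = 0.13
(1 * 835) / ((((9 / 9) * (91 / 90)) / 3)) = 225450 / 91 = 2477.47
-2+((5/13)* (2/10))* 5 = -21/13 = -1.62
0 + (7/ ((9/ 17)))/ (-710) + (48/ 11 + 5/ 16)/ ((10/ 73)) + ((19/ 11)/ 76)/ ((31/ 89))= 1191730487/ 34863840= 34.18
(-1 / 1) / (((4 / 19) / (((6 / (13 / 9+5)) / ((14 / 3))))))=-1539 / 1624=-0.95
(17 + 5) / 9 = 22 / 9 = 2.44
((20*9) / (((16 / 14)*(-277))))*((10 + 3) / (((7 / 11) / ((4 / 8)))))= -6435 / 1108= -5.81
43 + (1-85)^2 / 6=1219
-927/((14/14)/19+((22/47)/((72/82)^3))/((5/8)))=-12069484380/15089749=-799.85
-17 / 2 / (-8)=1.06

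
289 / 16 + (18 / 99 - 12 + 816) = 144715 / 176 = 822.24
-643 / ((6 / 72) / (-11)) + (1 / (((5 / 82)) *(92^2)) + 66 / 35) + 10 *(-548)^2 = 457382397519 / 148120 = 3087917.89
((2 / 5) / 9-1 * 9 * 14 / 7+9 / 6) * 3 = -1481 / 30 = -49.37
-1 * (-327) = 327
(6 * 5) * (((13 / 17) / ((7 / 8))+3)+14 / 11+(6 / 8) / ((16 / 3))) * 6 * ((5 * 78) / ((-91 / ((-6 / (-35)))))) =-699.22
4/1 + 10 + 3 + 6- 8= 15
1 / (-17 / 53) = -53 / 17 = -3.12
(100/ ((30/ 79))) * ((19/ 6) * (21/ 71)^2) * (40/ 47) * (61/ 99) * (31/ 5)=5563246360/ 23455773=237.18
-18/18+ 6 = 5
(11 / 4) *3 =33 / 4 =8.25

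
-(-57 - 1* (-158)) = -101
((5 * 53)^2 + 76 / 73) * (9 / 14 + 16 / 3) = 1286751751 / 3066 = 419684.20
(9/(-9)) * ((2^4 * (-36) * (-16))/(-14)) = 4608/7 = 658.29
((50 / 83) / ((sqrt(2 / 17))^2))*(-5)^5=-16001.51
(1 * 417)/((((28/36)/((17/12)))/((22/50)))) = 233937/700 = 334.20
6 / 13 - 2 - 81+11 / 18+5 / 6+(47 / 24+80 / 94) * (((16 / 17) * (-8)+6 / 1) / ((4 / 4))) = -31930331 / 373932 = -85.39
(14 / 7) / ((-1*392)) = -0.01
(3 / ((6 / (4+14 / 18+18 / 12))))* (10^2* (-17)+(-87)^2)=663197 / 36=18422.14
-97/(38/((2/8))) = -97/152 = -0.64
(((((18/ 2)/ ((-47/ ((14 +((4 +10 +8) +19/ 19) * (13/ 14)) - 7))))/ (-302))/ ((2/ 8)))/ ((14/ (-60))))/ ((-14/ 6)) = 321570/ 2434271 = 0.13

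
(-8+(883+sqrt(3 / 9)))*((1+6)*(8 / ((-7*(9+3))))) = -583.72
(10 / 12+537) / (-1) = -3227 / 6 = -537.83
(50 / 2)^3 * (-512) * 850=-6800000000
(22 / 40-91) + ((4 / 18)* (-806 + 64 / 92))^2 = 337872159 / 10580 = 31934.99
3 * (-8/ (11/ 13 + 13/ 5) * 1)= -195/ 28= -6.96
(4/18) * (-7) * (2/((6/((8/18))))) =-56/243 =-0.23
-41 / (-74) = 41 / 74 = 0.55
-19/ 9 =-2.11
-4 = -4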